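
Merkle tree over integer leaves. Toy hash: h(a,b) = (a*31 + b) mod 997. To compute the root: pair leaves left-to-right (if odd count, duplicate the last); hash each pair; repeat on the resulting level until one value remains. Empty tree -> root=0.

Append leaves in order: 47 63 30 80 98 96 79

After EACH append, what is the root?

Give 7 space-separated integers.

After append 47 (leaves=[47]):
  L0: [47]
  root=47
After append 63 (leaves=[47, 63]):
  L0: [47, 63]
  L1: h(47,63)=(47*31+63)%997=523 -> [523]
  root=523
After append 30 (leaves=[47, 63, 30]):
  L0: [47, 63, 30]
  L1: h(47,63)=(47*31+63)%997=523 h(30,30)=(30*31+30)%997=960 -> [523, 960]
  L2: h(523,960)=(523*31+960)%997=224 -> [224]
  root=224
After append 80 (leaves=[47, 63, 30, 80]):
  L0: [47, 63, 30, 80]
  L1: h(47,63)=(47*31+63)%997=523 h(30,80)=(30*31+80)%997=13 -> [523, 13]
  L2: h(523,13)=(523*31+13)%997=274 -> [274]
  root=274
After append 98 (leaves=[47, 63, 30, 80, 98]):
  L0: [47, 63, 30, 80, 98]
  L1: h(47,63)=(47*31+63)%997=523 h(30,80)=(30*31+80)%997=13 h(98,98)=(98*31+98)%997=145 -> [523, 13, 145]
  L2: h(523,13)=(523*31+13)%997=274 h(145,145)=(145*31+145)%997=652 -> [274, 652]
  L3: h(274,652)=(274*31+652)%997=173 -> [173]
  root=173
After append 96 (leaves=[47, 63, 30, 80, 98, 96]):
  L0: [47, 63, 30, 80, 98, 96]
  L1: h(47,63)=(47*31+63)%997=523 h(30,80)=(30*31+80)%997=13 h(98,96)=(98*31+96)%997=143 -> [523, 13, 143]
  L2: h(523,13)=(523*31+13)%997=274 h(143,143)=(143*31+143)%997=588 -> [274, 588]
  L3: h(274,588)=(274*31+588)%997=109 -> [109]
  root=109
After append 79 (leaves=[47, 63, 30, 80, 98, 96, 79]):
  L0: [47, 63, 30, 80, 98, 96, 79]
  L1: h(47,63)=(47*31+63)%997=523 h(30,80)=(30*31+80)%997=13 h(98,96)=(98*31+96)%997=143 h(79,79)=(79*31+79)%997=534 -> [523, 13, 143, 534]
  L2: h(523,13)=(523*31+13)%997=274 h(143,534)=(143*31+534)%997=979 -> [274, 979]
  L3: h(274,979)=(274*31+979)%997=500 -> [500]
  root=500

Answer: 47 523 224 274 173 109 500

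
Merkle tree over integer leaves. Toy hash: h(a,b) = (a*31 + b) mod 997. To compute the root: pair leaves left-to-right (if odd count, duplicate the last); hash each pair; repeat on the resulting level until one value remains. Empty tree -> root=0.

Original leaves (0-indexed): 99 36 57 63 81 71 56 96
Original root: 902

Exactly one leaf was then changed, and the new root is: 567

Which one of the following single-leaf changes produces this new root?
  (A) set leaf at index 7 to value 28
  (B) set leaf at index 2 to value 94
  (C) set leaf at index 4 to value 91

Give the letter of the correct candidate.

Answer: B

Derivation:
Original leaves: [99, 36, 57, 63, 81, 71, 56, 96]
Target new root: 567
Try each candidate change and compute the resulting root:
Candidate A: set leaf[7] = 28 -> leaves = [99, 36, 57, 63, 81, 71, 56, 28]
  L0: [99, 36, 57, 63, 81, 71, 56, 28]
  L1: h(99,36)=(99*31+36)%997=114 h(57,63)=(57*31+63)%997=833 h(81,71)=(81*31+71)%997=588 h(56,28)=(56*31+28)%997=767 -> [114, 833, 588, 767]
  L2: h(114,833)=(114*31+833)%997=379 h(588,767)=(588*31+767)%997=52 -> [379, 52]
  L3: h(379,52)=(379*31+52)%997=834 -> [834]
  root = 834 != target 567
Candidate B: set leaf[2] = 94 -> leaves = [99, 36, 94, 63, 81, 71, 56, 96]
  L0: [99, 36, 94, 63, 81, 71, 56, 96]
  L1: h(99,36)=(99*31+36)%997=114 h(94,63)=(94*31+63)%997=983 h(81,71)=(81*31+71)%997=588 h(56,96)=(56*31+96)%997=835 -> [114, 983, 588, 835]
  L2: h(114,983)=(114*31+983)%997=529 h(588,835)=(588*31+835)%997=120 -> [529, 120]
  L3: h(529,120)=(529*31+120)%997=567 -> [567]
  root = 567 == target 567  ** MATCH **
Candidate C: set leaf[4] = 91 -> leaves = [99, 36, 57, 63, 91, 71, 56, 96]
  L0: [99, 36, 57, 63, 91, 71, 56, 96]
  L1: h(99,36)=(99*31+36)%997=114 h(57,63)=(57*31+63)%997=833 h(91,71)=(91*31+71)%997=898 h(56,96)=(56*31+96)%997=835 -> [114, 833, 898, 835]
  L2: h(114,833)=(114*31+833)%997=379 h(898,835)=(898*31+835)%997=757 -> [379, 757]
  L3: h(379,757)=(379*31+757)%997=542 -> [542]
  root = 542 != target 567
Candidate B produces the target root.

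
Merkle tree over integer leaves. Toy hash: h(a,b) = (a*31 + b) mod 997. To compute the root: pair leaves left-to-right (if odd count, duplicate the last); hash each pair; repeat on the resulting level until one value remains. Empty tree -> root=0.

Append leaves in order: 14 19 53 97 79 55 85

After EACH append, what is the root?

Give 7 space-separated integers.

After append 14 (leaves=[14]):
  L0: [14]
  root=14
After append 19 (leaves=[14, 19]):
  L0: [14, 19]
  L1: h(14,19)=(14*31+19)%997=453 -> [453]
  root=453
After append 53 (leaves=[14, 19, 53]):
  L0: [14, 19, 53]
  L1: h(14,19)=(14*31+19)%997=453 h(53,53)=(53*31+53)%997=699 -> [453, 699]
  L2: h(453,699)=(453*31+699)%997=784 -> [784]
  root=784
After append 97 (leaves=[14, 19, 53, 97]):
  L0: [14, 19, 53, 97]
  L1: h(14,19)=(14*31+19)%997=453 h(53,97)=(53*31+97)%997=743 -> [453, 743]
  L2: h(453,743)=(453*31+743)%997=828 -> [828]
  root=828
After append 79 (leaves=[14, 19, 53, 97, 79]):
  L0: [14, 19, 53, 97, 79]
  L1: h(14,19)=(14*31+19)%997=453 h(53,97)=(53*31+97)%997=743 h(79,79)=(79*31+79)%997=534 -> [453, 743, 534]
  L2: h(453,743)=(453*31+743)%997=828 h(534,534)=(534*31+534)%997=139 -> [828, 139]
  L3: h(828,139)=(828*31+139)%997=882 -> [882]
  root=882
After append 55 (leaves=[14, 19, 53, 97, 79, 55]):
  L0: [14, 19, 53, 97, 79, 55]
  L1: h(14,19)=(14*31+19)%997=453 h(53,97)=(53*31+97)%997=743 h(79,55)=(79*31+55)%997=510 -> [453, 743, 510]
  L2: h(453,743)=(453*31+743)%997=828 h(510,510)=(510*31+510)%997=368 -> [828, 368]
  L3: h(828,368)=(828*31+368)%997=114 -> [114]
  root=114
After append 85 (leaves=[14, 19, 53, 97, 79, 55, 85]):
  L0: [14, 19, 53, 97, 79, 55, 85]
  L1: h(14,19)=(14*31+19)%997=453 h(53,97)=(53*31+97)%997=743 h(79,55)=(79*31+55)%997=510 h(85,85)=(85*31+85)%997=726 -> [453, 743, 510, 726]
  L2: h(453,743)=(453*31+743)%997=828 h(510,726)=(510*31+726)%997=584 -> [828, 584]
  L3: h(828,584)=(828*31+584)%997=330 -> [330]
  root=330

Answer: 14 453 784 828 882 114 330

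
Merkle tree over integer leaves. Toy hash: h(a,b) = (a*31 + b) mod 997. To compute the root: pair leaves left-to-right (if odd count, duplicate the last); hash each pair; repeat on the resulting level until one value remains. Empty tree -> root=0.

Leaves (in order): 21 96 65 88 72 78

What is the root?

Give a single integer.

Answer: 557

Derivation:
L0: [21, 96, 65, 88, 72, 78]
L1: h(21,96)=(21*31+96)%997=747 h(65,88)=(65*31+88)%997=109 h(72,78)=(72*31+78)%997=316 -> [747, 109, 316]
L2: h(747,109)=(747*31+109)%997=335 h(316,316)=(316*31+316)%997=142 -> [335, 142]
L3: h(335,142)=(335*31+142)%997=557 -> [557]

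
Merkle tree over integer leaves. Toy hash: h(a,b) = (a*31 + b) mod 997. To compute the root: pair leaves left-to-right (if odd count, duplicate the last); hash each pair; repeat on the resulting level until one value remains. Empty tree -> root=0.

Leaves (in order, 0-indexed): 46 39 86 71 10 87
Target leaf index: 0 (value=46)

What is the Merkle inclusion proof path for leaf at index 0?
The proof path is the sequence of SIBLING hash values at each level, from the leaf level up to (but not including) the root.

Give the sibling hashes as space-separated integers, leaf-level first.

Answer: 39 743 740

Derivation:
L0 (leaves): [46, 39, 86, 71, 10, 87], target index=0
L1: h(46,39)=(46*31+39)%997=468 [pair 0] h(86,71)=(86*31+71)%997=743 [pair 1] h(10,87)=(10*31+87)%997=397 [pair 2] -> [468, 743, 397]
  Sibling for proof at L0: 39
L2: h(468,743)=(468*31+743)%997=296 [pair 0] h(397,397)=(397*31+397)%997=740 [pair 1] -> [296, 740]
  Sibling for proof at L1: 743
L3: h(296,740)=(296*31+740)%997=943 [pair 0] -> [943]
  Sibling for proof at L2: 740
Root: 943
Proof path (sibling hashes from leaf to root): [39, 743, 740]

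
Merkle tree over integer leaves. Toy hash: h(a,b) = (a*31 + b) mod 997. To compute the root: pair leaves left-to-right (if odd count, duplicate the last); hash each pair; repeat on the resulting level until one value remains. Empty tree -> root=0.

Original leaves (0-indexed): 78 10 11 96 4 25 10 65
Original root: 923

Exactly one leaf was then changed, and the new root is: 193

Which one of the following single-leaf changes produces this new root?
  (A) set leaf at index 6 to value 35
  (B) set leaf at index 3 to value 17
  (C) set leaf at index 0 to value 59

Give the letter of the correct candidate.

Original leaves: [78, 10, 11, 96, 4, 25, 10, 65]
Target new root: 193
Try each candidate change and compute the resulting root:
Candidate A: set leaf[6] = 35 -> leaves = [78, 10, 11, 96, 4, 25, 35, 65]
  L0: [78, 10, 11, 96, 4, 25, 35, 65]
  L1: h(78,10)=(78*31+10)%997=434 h(11,96)=(11*31+96)%997=437 h(4,25)=(4*31+25)%997=149 h(35,65)=(35*31+65)%997=153 -> [434, 437, 149, 153]
  L2: h(434,437)=(434*31+437)%997=930 h(149,153)=(149*31+153)%997=784 -> [930, 784]
  L3: h(930,784)=(930*31+784)%997=701 -> [701]
  root = 701 != target 193
Candidate B: set leaf[3] = 17 -> leaves = [78, 10, 11, 17, 4, 25, 10, 65]
  L0: [78, 10, 11, 17, 4, 25, 10, 65]
  L1: h(78,10)=(78*31+10)%997=434 h(11,17)=(11*31+17)%997=358 h(4,25)=(4*31+25)%997=149 h(10,65)=(10*31+65)%997=375 -> [434, 358, 149, 375]
  L2: h(434,358)=(434*31+358)%997=851 h(149,375)=(149*31+375)%997=9 -> [851, 9]
  L3: h(851,9)=(851*31+9)%997=468 -> [468]
  root = 468 != target 193
Candidate C: set leaf[0] = 59 -> leaves = [59, 10, 11, 96, 4, 25, 10, 65]
  L0: [59, 10, 11, 96, 4, 25, 10, 65]
  L1: h(59,10)=(59*31+10)%997=842 h(11,96)=(11*31+96)%997=437 h(4,25)=(4*31+25)%997=149 h(10,65)=(10*31+65)%997=375 -> [842, 437, 149, 375]
  L2: h(842,437)=(842*31+437)%997=617 h(149,375)=(149*31+375)%997=9 -> [617, 9]
  L3: h(617,9)=(617*31+9)%997=193 -> [193]
  root = 193 == target 193  ** MATCH **
Candidate C produces the target root.

Answer: C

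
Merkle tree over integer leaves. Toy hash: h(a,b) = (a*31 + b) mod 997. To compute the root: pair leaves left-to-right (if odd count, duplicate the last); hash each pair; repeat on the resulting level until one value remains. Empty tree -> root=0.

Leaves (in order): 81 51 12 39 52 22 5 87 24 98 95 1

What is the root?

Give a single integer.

L0: [81, 51, 12, 39, 52, 22, 5, 87, 24, 98, 95, 1]
L1: h(81,51)=(81*31+51)%997=568 h(12,39)=(12*31+39)%997=411 h(52,22)=(52*31+22)%997=637 h(5,87)=(5*31+87)%997=242 h(24,98)=(24*31+98)%997=842 h(95,1)=(95*31+1)%997=952 -> [568, 411, 637, 242, 842, 952]
L2: h(568,411)=(568*31+411)%997=73 h(637,242)=(637*31+242)%997=49 h(842,952)=(842*31+952)%997=135 -> [73, 49, 135]
L3: h(73,49)=(73*31+49)%997=318 h(135,135)=(135*31+135)%997=332 -> [318, 332]
L4: h(318,332)=(318*31+332)%997=220 -> [220]

Answer: 220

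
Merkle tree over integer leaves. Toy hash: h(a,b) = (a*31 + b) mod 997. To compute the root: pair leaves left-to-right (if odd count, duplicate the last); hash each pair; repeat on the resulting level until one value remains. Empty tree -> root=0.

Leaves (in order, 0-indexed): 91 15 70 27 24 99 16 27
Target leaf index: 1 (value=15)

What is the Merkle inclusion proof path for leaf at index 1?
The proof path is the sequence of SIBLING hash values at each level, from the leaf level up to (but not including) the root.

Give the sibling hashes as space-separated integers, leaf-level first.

Answer: 91 203 734

Derivation:
L0 (leaves): [91, 15, 70, 27, 24, 99, 16, 27], target index=1
L1: h(91,15)=(91*31+15)%997=842 [pair 0] h(70,27)=(70*31+27)%997=203 [pair 1] h(24,99)=(24*31+99)%997=843 [pair 2] h(16,27)=(16*31+27)%997=523 [pair 3] -> [842, 203, 843, 523]
  Sibling for proof at L0: 91
L2: h(842,203)=(842*31+203)%997=383 [pair 0] h(843,523)=(843*31+523)%997=734 [pair 1] -> [383, 734]
  Sibling for proof at L1: 203
L3: h(383,734)=(383*31+734)%997=643 [pair 0] -> [643]
  Sibling for proof at L2: 734
Root: 643
Proof path (sibling hashes from leaf to root): [91, 203, 734]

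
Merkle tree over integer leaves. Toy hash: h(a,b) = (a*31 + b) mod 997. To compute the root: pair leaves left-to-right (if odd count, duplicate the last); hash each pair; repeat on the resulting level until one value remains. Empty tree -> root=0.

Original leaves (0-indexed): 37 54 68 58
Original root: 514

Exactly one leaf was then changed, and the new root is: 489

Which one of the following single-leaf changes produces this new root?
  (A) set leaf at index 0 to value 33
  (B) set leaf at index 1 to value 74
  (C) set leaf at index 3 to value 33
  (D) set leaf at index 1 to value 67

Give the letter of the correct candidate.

Original leaves: [37, 54, 68, 58]
Target new root: 489
Try each candidate change and compute the resulting root:
Candidate A: set leaf[0] = 33 -> leaves = [33, 54, 68, 58]
  L0: [33, 54, 68, 58]
  L1: h(33,54)=(33*31+54)%997=80 h(68,58)=(68*31+58)%997=172 -> [80, 172]
  L2: h(80,172)=(80*31+172)%997=658 -> [658]
  root = 658 != target 489
Candidate B: set leaf[1] = 74 -> leaves = [37, 74, 68, 58]
  L0: [37, 74, 68, 58]
  L1: h(37,74)=(37*31+74)%997=224 h(68,58)=(68*31+58)%997=172 -> [224, 172]
  L2: h(224,172)=(224*31+172)%997=137 -> [137]
  root = 137 != target 489
Candidate C: set leaf[3] = 33 -> leaves = [37, 54, 68, 33]
  L0: [37, 54, 68, 33]
  L1: h(37,54)=(37*31+54)%997=204 h(68,33)=(68*31+33)%997=147 -> [204, 147]
  L2: h(204,147)=(204*31+147)%997=489 -> [489]
  root = 489 == target 489  ** MATCH **
Candidate D: set leaf[1] = 67 -> leaves = [37, 67, 68, 58]
  L0: [37, 67, 68, 58]
  L1: h(37,67)=(37*31+67)%997=217 h(68,58)=(68*31+58)%997=172 -> [217, 172]
  L2: h(217,172)=(217*31+172)%997=917 -> [917]
  root = 917 != target 489
Candidate C produces the target root.

Answer: C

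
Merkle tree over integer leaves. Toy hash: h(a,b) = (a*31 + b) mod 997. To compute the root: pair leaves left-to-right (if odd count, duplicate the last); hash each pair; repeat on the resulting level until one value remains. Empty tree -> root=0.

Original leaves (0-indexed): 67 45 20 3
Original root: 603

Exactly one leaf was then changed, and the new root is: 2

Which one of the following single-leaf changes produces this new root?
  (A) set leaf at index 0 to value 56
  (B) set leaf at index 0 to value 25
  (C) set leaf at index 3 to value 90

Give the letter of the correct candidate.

Original leaves: [67, 45, 20, 3]
Target new root: 2
Try each candidate change and compute the resulting root:
Candidate A: set leaf[0] = 56 -> leaves = [56, 45, 20, 3]
  L0: [56, 45, 20, 3]
  L1: h(56,45)=(56*31+45)%997=784 h(20,3)=(20*31+3)%997=623 -> [784, 623]
  L2: h(784,623)=(784*31+623)%997=2 -> [2]
  root = 2 == target 2  ** MATCH **
Candidate B: set leaf[0] = 25 -> leaves = [25, 45, 20, 3]
  L0: [25, 45, 20, 3]
  L1: h(25,45)=(25*31+45)%997=820 h(20,3)=(20*31+3)%997=623 -> [820, 623]
  L2: h(820,623)=(820*31+623)%997=121 -> [121]
  root = 121 != target 2
Candidate C: set leaf[3] = 90 -> leaves = [67, 45, 20, 90]
  L0: [67, 45, 20, 90]
  L1: h(67,45)=(67*31+45)%997=128 h(20,90)=(20*31+90)%997=710 -> [128, 710]
  L2: h(128,710)=(128*31+710)%997=690 -> [690]
  root = 690 != target 2
Candidate A produces the target root.

Answer: A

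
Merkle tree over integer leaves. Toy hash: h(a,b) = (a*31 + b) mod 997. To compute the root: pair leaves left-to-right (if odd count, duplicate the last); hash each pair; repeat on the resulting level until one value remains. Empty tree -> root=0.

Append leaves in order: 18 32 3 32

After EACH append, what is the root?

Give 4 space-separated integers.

After append 18 (leaves=[18]):
  L0: [18]
  root=18
After append 32 (leaves=[18, 32]):
  L0: [18, 32]
  L1: h(18,32)=(18*31+32)%997=590 -> [590]
  root=590
After append 3 (leaves=[18, 32, 3]):
  L0: [18, 32, 3]
  L1: h(18,32)=(18*31+32)%997=590 h(3,3)=(3*31+3)%997=96 -> [590, 96]
  L2: h(590,96)=(590*31+96)%997=440 -> [440]
  root=440
After append 32 (leaves=[18, 32, 3, 32]):
  L0: [18, 32, 3, 32]
  L1: h(18,32)=(18*31+32)%997=590 h(3,32)=(3*31+32)%997=125 -> [590, 125]
  L2: h(590,125)=(590*31+125)%997=469 -> [469]
  root=469

Answer: 18 590 440 469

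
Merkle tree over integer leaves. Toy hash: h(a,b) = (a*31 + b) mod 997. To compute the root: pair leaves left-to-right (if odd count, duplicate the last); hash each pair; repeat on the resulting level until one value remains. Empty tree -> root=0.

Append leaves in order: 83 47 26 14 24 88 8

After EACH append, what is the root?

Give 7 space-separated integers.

Answer: 83 626 298 286 541 595 19

Derivation:
After append 83 (leaves=[83]):
  L0: [83]
  root=83
After append 47 (leaves=[83, 47]):
  L0: [83, 47]
  L1: h(83,47)=(83*31+47)%997=626 -> [626]
  root=626
After append 26 (leaves=[83, 47, 26]):
  L0: [83, 47, 26]
  L1: h(83,47)=(83*31+47)%997=626 h(26,26)=(26*31+26)%997=832 -> [626, 832]
  L2: h(626,832)=(626*31+832)%997=298 -> [298]
  root=298
After append 14 (leaves=[83, 47, 26, 14]):
  L0: [83, 47, 26, 14]
  L1: h(83,47)=(83*31+47)%997=626 h(26,14)=(26*31+14)%997=820 -> [626, 820]
  L2: h(626,820)=(626*31+820)%997=286 -> [286]
  root=286
After append 24 (leaves=[83, 47, 26, 14, 24]):
  L0: [83, 47, 26, 14, 24]
  L1: h(83,47)=(83*31+47)%997=626 h(26,14)=(26*31+14)%997=820 h(24,24)=(24*31+24)%997=768 -> [626, 820, 768]
  L2: h(626,820)=(626*31+820)%997=286 h(768,768)=(768*31+768)%997=648 -> [286, 648]
  L3: h(286,648)=(286*31+648)%997=541 -> [541]
  root=541
After append 88 (leaves=[83, 47, 26, 14, 24, 88]):
  L0: [83, 47, 26, 14, 24, 88]
  L1: h(83,47)=(83*31+47)%997=626 h(26,14)=(26*31+14)%997=820 h(24,88)=(24*31+88)%997=832 -> [626, 820, 832]
  L2: h(626,820)=(626*31+820)%997=286 h(832,832)=(832*31+832)%997=702 -> [286, 702]
  L3: h(286,702)=(286*31+702)%997=595 -> [595]
  root=595
After append 8 (leaves=[83, 47, 26, 14, 24, 88, 8]):
  L0: [83, 47, 26, 14, 24, 88, 8]
  L1: h(83,47)=(83*31+47)%997=626 h(26,14)=(26*31+14)%997=820 h(24,88)=(24*31+88)%997=832 h(8,8)=(8*31+8)%997=256 -> [626, 820, 832, 256]
  L2: h(626,820)=(626*31+820)%997=286 h(832,256)=(832*31+256)%997=126 -> [286, 126]
  L3: h(286,126)=(286*31+126)%997=19 -> [19]
  root=19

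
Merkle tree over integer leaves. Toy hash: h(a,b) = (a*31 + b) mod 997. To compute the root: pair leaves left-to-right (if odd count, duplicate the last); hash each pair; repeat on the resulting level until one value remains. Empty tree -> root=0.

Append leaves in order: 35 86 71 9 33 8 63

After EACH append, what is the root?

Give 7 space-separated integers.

After append 35 (leaves=[35]):
  L0: [35]
  root=35
After append 86 (leaves=[35, 86]):
  L0: [35, 86]
  L1: h(35,86)=(35*31+86)%997=174 -> [174]
  root=174
After append 71 (leaves=[35, 86, 71]):
  L0: [35, 86, 71]
  L1: h(35,86)=(35*31+86)%997=174 h(71,71)=(71*31+71)%997=278 -> [174, 278]
  L2: h(174,278)=(174*31+278)%997=687 -> [687]
  root=687
After append 9 (leaves=[35, 86, 71, 9]):
  L0: [35, 86, 71, 9]
  L1: h(35,86)=(35*31+86)%997=174 h(71,9)=(71*31+9)%997=216 -> [174, 216]
  L2: h(174,216)=(174*31+216)%997=625 -> [625]
  root=625
After append 33 (leaves=[35, 86, 71, 9, 33]):
  L0: [35, 86, 71, 9, 33]
  L1: h(35,86)=(35*31+86)%997=174 h(71,9)=(71*31+9)%997=216 h(33,33)=(33*31+33)%997=59 -> [174, 216, 59]
  L2: h(174,216)=(174*31+216)%997=625 h(59,59)=(59*31+59)%997=891 -> [625, 891]
  L3: h(625,891)=(625*31+891)%997=326 -> [326]
  root=326
After append 8 (leaves=[35, 86, 71, 9, 33, 8]):
  L0: [35, 86, 71, 9, 33, 8]
  L1: h(35,86)=(35*31+86)%997=174 h(71,9)=(71*31+9)%997=216 h(33,8)=(33*31+8)%997=34 -> [174, 216, 34]
  L2: h(174,216)=(174*31+216)%997=625 h(34,34)=(34*31+34)%997=91 -> [625, 91]
  L3: h(625,91)=(625*31+91)%997=523 -> [523]
  root=523
After append 63 (leaves=[35, 86, 71, 9, 33, 8, 63]):
  L0: [35, 86, 71, 9, 33, 8, 63]
  L1: h(35,86)=(35*31+86)%997=174 h(71,9)=(71*31+9)%997=216 h(33,8)=(33*31+8)%997=34 h(63,63)=(63*31+63)%997=22 -> [174, 216, 34, 22]
  L2: h(174,216)=(174*31+216)%997=625 h(34,22)=(34*31+22)%997=79 -> [625, 79]
  L3: h(625,79)=(625*31+79)%997=511 -> [511]
  root=511

Answer: 35 174 687 625 326 523 511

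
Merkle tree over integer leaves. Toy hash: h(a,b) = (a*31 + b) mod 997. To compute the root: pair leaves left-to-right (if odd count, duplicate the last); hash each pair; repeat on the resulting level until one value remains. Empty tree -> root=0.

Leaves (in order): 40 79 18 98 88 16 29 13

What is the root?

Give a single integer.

Answer: 5

Derivation:
L0: [40, 79, 18, 98, 88, 16, 29, 13]
L1: h(40,79)=(40*31+79)%997=322 h(18,98)=(18*31+98)%997=656 h(88,16)=(88*31+16)%997=750 h(29,13)=(29*31+13)%997=912 -> [322, 656, 750, 912]
L2: h(322,656)=(322*31+656)%997=668 h(750,912)=(750*31+912)%997=234 -> [668, 234]
L3: h(668,234)=(668*31+234)%997=5 -> [5]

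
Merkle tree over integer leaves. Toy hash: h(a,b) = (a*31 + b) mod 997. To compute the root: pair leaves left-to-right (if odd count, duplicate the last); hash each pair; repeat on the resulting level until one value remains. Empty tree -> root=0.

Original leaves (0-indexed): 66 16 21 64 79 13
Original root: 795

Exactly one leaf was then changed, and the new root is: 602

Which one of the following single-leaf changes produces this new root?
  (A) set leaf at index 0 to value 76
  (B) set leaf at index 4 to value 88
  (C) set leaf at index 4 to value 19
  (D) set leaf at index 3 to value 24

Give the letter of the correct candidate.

Answer: A

Derivation:
Original leaves: [66, 16, 21, 64, 79, 13]
Target new root: 602
Try each candidate change and compute the resulting root:
Candidate A: set leaf[0] = 76 -> leaves = [76, 16, 21, 64, 79, 13]
  L0: [76, 16, 21, 64, 79, 13]
  L1: h(76,16)=(76*31+16)%997=378 h(21,64)=(21*31+64)%997=715 h(79,13)=(79*31+13)%997=468 -> [378, 715, 468]
  L2: h(378,715)=(378*31+715)%997=469 h(468,468)=(468*31+468)%997=21 -> [469, 21]
  L3: h(469,21)=(469*31+21)%997=602 -> [602]
  root = 602 == target 602  ** MATCH **
Candidate B: set leaf[4] = 88 -> leaves = [66, 16, 21, 64, 88, 13]
  L0: [66, 16, 21, 64, 88, 13]
  L1: h(66,16)=(66*31+16)%997=68 h(21,64)=(21*31+64)%997=715 h(88,13)=(88*31+13)%997=747 -> [68, 715, 747]
  L2: h(68,715)=(68*31+715)%997=829 h(747,747)=(747*31+747)%997=973 -> [829, 973]
  L3: h(829,973)=(829*31+973)%997=750 -> [750]
  root = 750 != target 602
Candidate C: set leaf[4] = 19 -> leaves = [66, 16, 21, 64, 19, 13]
  L0: [66, 16, 21, 64, 19, 13]
  L1: h(66,16)=(66*31+16)%997=68 h(21,64)=(21*31+64)%997=715 h(19,13)=(19*31+13)%997=602 -> [68, 715, 602]
  L2: h(68,715)=(68*31+715)%997=829 h(602,602)=(602*31+602)%997=321 -> [829, 321]
  L3: h(829,321)=(829*31+321)%997=98 -> [98]
  root = 98 != target 602
Candidate D: set leaf[3] = 24 -> leaves = [66, 16, 21, 24, 79, 13]
  L0: [66, 16, 21, 24, 79, 13]
  L1: h(66,16)=(66*31+16)%997=68 h(21,24)=(21*31+24)%997=675 h(79,13)=(79*31+13)%997=468 -> [68, 675, 468]
  L2: h(68,675)=(68*31+675)%997=789 h(468,468)=(468*31+468)%997=21 -> [789, 21]
  L3: h(789,21)=(789*31+21)%997=552 -> [552]
  root = 552 != target 602
Candidate A produces the target root.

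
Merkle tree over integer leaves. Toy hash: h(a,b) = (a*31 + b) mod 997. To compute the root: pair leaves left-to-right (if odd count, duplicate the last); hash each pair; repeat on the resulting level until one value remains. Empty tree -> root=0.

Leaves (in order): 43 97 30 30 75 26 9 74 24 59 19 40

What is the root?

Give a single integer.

Answer: 898

Derivation:
L0: [43, 97, 30, 30, 75, 26, 9, 74, 24, 59, 19, 40]
L1: h(43,97)=(43*31+97)%997=433 h(30,30)=(30*31+30)%997=960 h(75,26)=(75*31+26)%997=357 h(9,74)=(9*31+74)%997=353 h(24,59)=(24*31+59)%997=803 h(19,40)=(19*31+40)%997=629 -> [433, 960, 357, 353, 803, 629]
L2: h(433,960)=(433*31+960)%997=425 h(357,353)=(357*31+353)%997=453 h(803,629)=(803*31+629)%997=597 -> [425, 453, 597]
L3: h(425,453)=(425*31+453)%997=667 h(597,597)=(597*31+597)%997=161 -> [667, 161]
L4: h(667,161)=(667*31+161)%997=898 -> [898]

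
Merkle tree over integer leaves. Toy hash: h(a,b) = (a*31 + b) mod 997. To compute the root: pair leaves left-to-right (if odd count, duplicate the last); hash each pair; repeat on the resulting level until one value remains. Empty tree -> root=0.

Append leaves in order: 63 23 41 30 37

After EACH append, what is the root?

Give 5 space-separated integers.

Answer: 63 979 754 743 104

Derivation:
After append 63 (leaves=[63]):
  L0: [63]
  root=63
After append 23 (leaves=[63, 23]):
  L0: [63, 23]
  L1: h(63,23)=(63*31+23)%997=979 -> [979]
  root=979
After append 41 (leaves=[63, 23, 41]):
  L0: [63, 23, 41]
  L1: h(63,23)=(63*31+23)%997=979 h(41,41)=(41*31+41)%997=315 -> [979, 315]
  L2: h(979,315)=(979*31+315)%997=754 -> [754]
  root=754
After append 30 (leaves=[63, 23, 41, 30]):
  L0: [63, 23, 41, 30]
  L1: h(63,23)=(63*31+23)%997=979 h(41,30)=(41*31+30)%997=304 -> [979, 304]
  L2: h(979,304)=(979*31+304)%997=743 -> [743]
  root=743
After append 37 (leaves=[63, 23, 41, 30, 37]):
  L0: [63, 23, 41, 30, 37]
  L1: h(63,23)=(63*31+23)%997=979 h(41,30)=(41*31+30)%997=304 h(37,37)=(37*31+37)%997=187 -> [979, 304, 187]
  L2: h(979,304)=(979*31+304)%997=743 h(187,187)=(187*31+187)%997=2 -> [743, 2]
  L3: h(743,2)=(743*31+2)%997=104 -> [104]
  root=104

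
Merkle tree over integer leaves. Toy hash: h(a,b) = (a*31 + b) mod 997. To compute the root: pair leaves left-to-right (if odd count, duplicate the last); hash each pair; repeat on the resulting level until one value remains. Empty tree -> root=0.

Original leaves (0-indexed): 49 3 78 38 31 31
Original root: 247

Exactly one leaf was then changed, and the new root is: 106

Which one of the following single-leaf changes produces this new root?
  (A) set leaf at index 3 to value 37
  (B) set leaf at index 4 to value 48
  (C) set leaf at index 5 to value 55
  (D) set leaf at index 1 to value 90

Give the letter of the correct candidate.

Answer: D

Derivation:
Original leaves: [49, 3, 78, 38, 31, 31]
Target new root: 106
Try each candidate change and compute the resulting root:
Candidate A: set leaf[3] = 37 -> leaves = [49, 3, 78, 37, 31, 31]
  L0: [49, 3, 78, 37, 31, 31]
  L1: h(49,3)=(49*31+3)%997=525 h(78,37)=(78*31+37)%997=461 h(31,31)=(31*31+31)%997=992 -> [525, 461, 992]
  L2: h(525,461)=(525*31+461)%997=784 h(992,992)=(992*31+992)%997=837 -> [784, 837]
  L3: h(784,837)=(784*31+837)%997=216 -> [216]
  root = 216 != target 106
Candidate B: set leaf[4] = 48 -> leaves = [49, 3, 78, 38, 48, 31]
  L0: [49, 3, 78, 38, 48, 31]
  L1: h(49,3)=(49*31+3)%997=525 h(78,38)=(78*31+38)%997=462 h(48,31)=(48*31+31)%997=522 -> [525, 462, 522]
  L2: h(525,462)=(525*31+462)%997=785 h(522,522)=(522*31+522)%997=752 -> [785, 752]
  L3: h(785,752)=(785*31+752)%997=162 -> [162]
  root = 162 != target 106
Candidate C: set leaf[5] = 55 -> leaves = [49, 3, 78, 38, 31, 55]
  L0: [49, 3, 78, 38, 31, 55]
  L1: h(49,3)=(49*31+3)%997=525 h(78,38)=(78*31+38)%997=462 h(31,55)=(31*31+55)%997=19 -> [525, 462, 19]
  L2: h(525,462)=(525*31+462)%997=785 h(19,19)=(19*31+19)%997=608 -> [785, 608]
  L3: h(785,608)=(785*31+608)%997=18 -> [18]
  root = 18 != target 106
Candidate D: set leaf[1] = 90 -> leaves = [49, 90, 78, 38, 31, 31]
  L0: [49, 90, 78, 38, 31, 31]
  L1: h(49,90)=(49*31+90)%997=612 h(78,38)=(78*31+38)%997=462 h(31,31)=(31*31+31)%997=992 -> [612, 462, 992]
  L2: h(612,462)=(612*31+462)%997=491 h(992,992)=(992*31+992)%997=837 -> [491, 837]
  L3: h(491,837)=(491*31+837)%997=106 -> [106]
  root = 106 == target 106  ** MATCH **
Candidate D produces the target root.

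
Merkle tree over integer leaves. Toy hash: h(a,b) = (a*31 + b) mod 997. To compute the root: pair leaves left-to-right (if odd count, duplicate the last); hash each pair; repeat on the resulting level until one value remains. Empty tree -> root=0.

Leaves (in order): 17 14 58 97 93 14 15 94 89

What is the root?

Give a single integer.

Answer: 902

Derivation:
L0: [17, 14, 58, 97, 93, 14, 15, 94, 89]
L1: h(17,14)=(17*31+14)%997=541 h(58,97)=(58*31+97)%997=898 h(93,14)=(93*31+14)%997=903 h(15,94)=(15*31+94)%997=559 h(89,89)=(89*31+89)%997=854 -> [541, 898, 903, 559, 854]
L2: h(541,898)=(541*31+898)%997=720 h(903,559)=(903*31+559)%997=636 h(854,854)=(854*31+854)%997=409 -> [720, 636, 409]
L3: h(720,636)=(720*31+636)%997=25 h(409,409)=(409*31+409)%997=127 -> [25, 127]
L4: h(25,127)=(25*31+127)%997=902 -> [902]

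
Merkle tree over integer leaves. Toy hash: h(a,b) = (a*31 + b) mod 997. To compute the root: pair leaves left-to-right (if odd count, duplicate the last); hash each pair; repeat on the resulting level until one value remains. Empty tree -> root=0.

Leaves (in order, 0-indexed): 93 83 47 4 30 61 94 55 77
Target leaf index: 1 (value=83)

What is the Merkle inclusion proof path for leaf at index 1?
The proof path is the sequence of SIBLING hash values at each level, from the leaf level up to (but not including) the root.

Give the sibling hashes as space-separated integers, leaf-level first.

L0 (leaves): [93, 83, 47, 4, 30, 61, 94, 55, 77], target index=1
L1: h(93,83)=(93*31+83)%997=972 [pair 0] h(47,4)=(47*31+4)%997=464 [pair 1] h(30,61)=(30*31+61)%997=991 [pair 2] h(94,55)=(94*31+55)%997=975 [pair 3] h(77,77)=(77*31+77)%997=470 [pair 4] -> [972, 464, 991, 975, 470]
  Sibling for proof at L0: 93
L2: h(972,464)=(972*31+464)%997=686 [pair 0] h(991,975)=(991*31+975)%997=789 [pair 1] h(470,470)=(470*31+470)%997=85 [pair 2] -> [686, 789, 85]
  Sibling for proof at L1: 464
L3: h(686,789)=(686*31+789)%997=121 [pair 0] h(85,85)=(85*31+85)%997=726 [pair 1] -> [121, 726]
  Sibling for proof at L2: 789
L4: h(121,726)=(121*31+726)%997=489 [pair 0] -> [489]
  Sibling for proof at L3: 726
Root: 489
Proof path (sibling hashes from leaf to root): [93, 464, 789, 726]

Answer: 93 464 789 726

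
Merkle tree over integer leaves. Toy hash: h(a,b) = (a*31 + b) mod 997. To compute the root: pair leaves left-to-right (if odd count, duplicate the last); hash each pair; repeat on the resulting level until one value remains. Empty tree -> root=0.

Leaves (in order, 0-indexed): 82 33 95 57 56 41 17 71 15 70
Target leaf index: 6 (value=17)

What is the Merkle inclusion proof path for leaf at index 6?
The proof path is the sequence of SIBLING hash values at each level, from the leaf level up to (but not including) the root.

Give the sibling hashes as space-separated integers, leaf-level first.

L0 (leaves): [82, 33, 95, 57, 56, 41, 17, 71, 15, 70], target index=6
L1: h(82,33)=(82*31+33)%997=581 [pair 0] h(95,57)=(95*31+57)%997=11 [pair 1] h(56,41)=(56*31+41)%997=780 [pair 2] h(17,71)=(17*31+71)%997=598 [pair 3] h(15,70)=(15*31+70)%997=535 [pair 4] -> [581, 11, 780, 598, 535]
  Sibling for proof at L0: 71
L2: h(581,11)=(581*31+11)%997=76 [pair 0] h(780,598)=(780*31+598)%997=850 [pair 1] h(535,535)=(535*31+535)%997=171 [pair 2] -> [76, 850, 171]
  Sibling for proof at L1: 780
L3: h(76,850)=(76*31+850)%997=215 [pair 0] h(171,171)=(171*31+171)%997=487 [pair 1] -> [215, 487]
  Sibling for proof at L2: 76
L4: h(215,487)=(215*31+487)%997=173 [pair 0] -> [173]
  Sibling for proof at L3: 487
Root: 173
Proof path (sibling hashes from leaf to root): [71, 780, 76, 487]

Answer: 71 780 76 487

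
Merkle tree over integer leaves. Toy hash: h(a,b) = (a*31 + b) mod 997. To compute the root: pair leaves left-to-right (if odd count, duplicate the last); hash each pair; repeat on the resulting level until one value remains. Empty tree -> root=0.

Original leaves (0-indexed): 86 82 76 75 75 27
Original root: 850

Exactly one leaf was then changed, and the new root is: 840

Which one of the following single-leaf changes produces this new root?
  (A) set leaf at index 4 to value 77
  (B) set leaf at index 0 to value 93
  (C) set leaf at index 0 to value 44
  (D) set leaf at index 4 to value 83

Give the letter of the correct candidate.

Answer: A

Derivation:
Original leaves: [86, 82, 76, 75, 75, 27]
Target new root: 840
Try each candidate change and compute the resulting root:
Candidate A: set leaf[4] = 77 -> leaves = [86, 82, 76, 75, 77, 27]
  L0: [86, 82, 76, 75, 77, 27]
  L1: h(86,82)=(86*31+82)%997=754 h(76,75)=(76*31+75)%997=437 h(77,27)=(77*31+27)%997=420 -> [754, 437, 420]
  L2: h(754,437)=(754*31+437)%997=880 h(420,420)=(420*31+420)%997=479 -> [880, 479]
  L3: h(880,479)=(880*31+479)%997=840 -> [840]
  root = 840 == target 840  ** MATCH **
Candidate B: set leaf[0] = 93 -> leaves = [93, 82, 76, 75, 75, 27]
  L0: [93, 82, 76, 75, 75, 27]
  L1: h(93,82)=(93*31+82)%997=971 h(76,75)=(76*31+75)%997=437 h(75,27)=(75*31+27)%997=358 -> [971, 437, 358]
  L2: h(971,437)=(971*31+437)%997=628 h(358,358)=(358*31+358)%997=489 -> [628, 489]
  L3: h(628,489)=(628*31+489)%997=17 -> [17]
  root = 17 != target 840
Candidate C: set leaf[0] = 44 -> leaves = [44, 82, 76, 75, 75, 27]
  L0: [44, 82, 76, 75, 75, 27]
  L1: h(44,82)=(44*31+82)%997=449 h(76,75)=(76*31+75)%997=437 h(75,27)=(75*31+27)%997=358 -> [449, 437, 358]
  L2: h(449,437)=(449*31+437)%997=398 h(358,358)=(358*31+358)%997=489 -> [398, 489]
  L3: h(398,489)=(398*31+489)%997=863 -> [863]
  root = 863 != target 840
Candidate D: set leaf[4] = 83 -> leaves = [86, 82, 76, 75, 83, 27]
  L0: [86, 82, 76, 75, 83, 27]
  L1: h(86,82)=(86*31+82)%997=754 h(76,75)=(76*31+75)%997=437 h(83,27)=(83*31+27)%997=606 -> [754, 437, 606]
  L2: h(754,437)=(754*31+437)%997=880 h(606,606)=(606*31+606)%997=449 -> [880, 449]
  L3: h(880,449)=(880*31+449)%997=810 -> [810]
  root = 810 != target 840
Candidate A produces the target root.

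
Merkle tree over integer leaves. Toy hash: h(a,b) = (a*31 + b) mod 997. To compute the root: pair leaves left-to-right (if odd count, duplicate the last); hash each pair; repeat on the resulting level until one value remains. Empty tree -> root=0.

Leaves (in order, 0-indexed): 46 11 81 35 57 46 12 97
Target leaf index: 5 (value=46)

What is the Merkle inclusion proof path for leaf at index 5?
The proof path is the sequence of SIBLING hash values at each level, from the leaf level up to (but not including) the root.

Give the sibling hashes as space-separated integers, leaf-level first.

L0 (leaves): [46, 11, 81, 35, 57, 46, 12, 97], target index=5
L1: h(46,11)=(46*31+11)%997=440 [pair 0] h(81,35)=(81*31+35)%997=552 [pair 1] h(57,46)=(57*31+46)%997=816 [pair 2] h(12,97)=(12*31+97)%997=469 [pair 3] -> [440, 552, 816, 469]
  Sibling for proof at L0: 57
L2: h(440,552)=(440*31+552)%997=234 [pair 0] h(816,469)=(816*31+469)%997=840 [pair 1] -> [234, 840]
  Sibling for proof at L1: 469
L3: h(234,840)=(234*31+840)%997=118 [pair 0] -> [118]
  Sibling for proof at L2: 234
Root: 118
Proof path (sibling hashes from leaf to root): [57, 469, 234]

Answer: 57 469 234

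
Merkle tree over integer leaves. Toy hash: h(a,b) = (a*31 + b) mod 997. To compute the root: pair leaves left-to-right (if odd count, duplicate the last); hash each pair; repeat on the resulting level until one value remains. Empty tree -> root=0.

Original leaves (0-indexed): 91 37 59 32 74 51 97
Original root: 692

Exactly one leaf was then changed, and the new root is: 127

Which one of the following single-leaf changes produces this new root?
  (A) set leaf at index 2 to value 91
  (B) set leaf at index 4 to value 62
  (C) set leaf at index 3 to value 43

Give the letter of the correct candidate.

Original leaves: [91, 37, 59, 32, 74, 51, 97]
Target new root: 127
Try each candidate change and compute the resulting root:
Candidate A: set leaf[2] = 91 -> leaves = [91, 37, 91, 32, 74, 51, 97]
  L0: [91, 37, 91, 32, 74, 51, 97]
  L1: h(91,37)=(91*31+37)%997=864 h(91,32)=(91*31+32)%997=859 h(74,51)=(74*31+51)%997=351 h(97,97)=(97*31+97)%997=113 -> [864, 859, 351, 113]
  L2: h(864,859)=(864*31+859)%997=724 h(351,113)=(351*31+113)%997=27 -> [724, 27]
  L3: h(724,27)=(724*31+27)%997=537 -> [537]
  root = 537 != target 127
Candidate B: set leaf[4] = 62 -> leaves = [91, 37, 59, 32, 62, 51, 97]
  L0: [91, 37, 59, 32, 62, 51, 97]
  L1: h(91,37)=(91*31+37)%997=864 h(59,32)=(59*31+32)%997=864 h(62,51)=(62*31+51)%997=976 h(97,97)=(97*31+97)%997=113 -> [864, 864, 976, 113]
  L2: h(864,864)=(864*31+864)%997=729 h(976,113)=(976*31+113)%997=459 -> [729, 459]
  L3: h(729,459)=(729*31+459)%997=127 -> [127]
  root = 127 == target 127  ** MATCH **
Candidate C: set leaf[3] = 43 -> leaves = [91, 37, 59, 43, 74, 51, 97]
  L0: [91, 37, 59, 43, 74, 51, 97]
  L1: h(91,37)=(91*31+37)%997=864 h(59,43)=(59*31+43)%997=875 h(74,51)=(74*31+51)%997=351 h(97,97)=(97*31+97)%997=113 -> [864, 875, 351, 113]
  L2: h(864,875)=(864*31+875)%997=740 h(351,113)=(351*31+113)%997=27 -> [740, 27]
  L3: h(740,27)=(740*31+27)%997=36 -> [36]
  root = 36 != target 127
Candidate B produces the target root.

Answer: B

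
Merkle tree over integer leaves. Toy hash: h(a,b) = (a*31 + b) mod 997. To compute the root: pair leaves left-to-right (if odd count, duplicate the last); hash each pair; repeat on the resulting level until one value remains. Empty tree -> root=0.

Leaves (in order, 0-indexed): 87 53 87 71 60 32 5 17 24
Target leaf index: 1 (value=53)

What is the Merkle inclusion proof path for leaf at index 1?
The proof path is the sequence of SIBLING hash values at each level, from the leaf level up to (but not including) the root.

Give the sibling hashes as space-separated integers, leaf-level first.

L0 (leaves): [87, 53, 87, 71, 60, 32, 5, 17, 24], target index=1
L1: h(87,53)=(87*31+53)%997=756 [pair 0] h(87,71)=(87*31+71)%997=774 [pair 1] h(60,32)=(60*31+32)%997=895 [pair 2] h(5,17)=(5*31+17)%997=172 [pair 3] h(24,24)=(24*31+24)%997=768 [pair 4] -> [756, 774, 895, 172, 768]
  Sibling for proof at L0: 87
L2: h(756,774)=(756*31+774)%997=282 [pair 0] h(895,172)=(895*31+172)%997=1 [pair 1] h(768,768)=(768*31+768)%997=648 [pair 2] -> [282, 1, 648]
  Sibling for proof at L1: 774
L3: h(282,1)=(282*31+1)%997=767 [pair 0] h(648,648)=(648*31+648)%997=796 [pair 1] -> [767, 796]
  Sibling for proof at L2: 1
L4: h(767,796)=(767*31+796)%997=645 [pair 0] -> [645]
  Sibling for proof at L3: 796
Root: 645
Proof path (sibling hashes from leaf to root): [87, 774, 1, 796]

Answer: 87 774 1 796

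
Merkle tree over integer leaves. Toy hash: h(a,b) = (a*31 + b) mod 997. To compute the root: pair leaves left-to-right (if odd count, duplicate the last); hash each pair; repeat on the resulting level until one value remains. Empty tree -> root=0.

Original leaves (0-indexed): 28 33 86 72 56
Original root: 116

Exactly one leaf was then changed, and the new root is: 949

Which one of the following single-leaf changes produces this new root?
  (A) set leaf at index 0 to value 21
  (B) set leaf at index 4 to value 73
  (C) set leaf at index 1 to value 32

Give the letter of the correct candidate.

Answer: A

Derivation:
Original leaves: [28, 33, 86, 72, 56]
Target new root: 949
Try each candidate change and compute the resulting root:
Candidate A: set leaf[0] = 21 -> leaves = [21, 33, 86, 72, 56]
  L0: [21, 33, 86, 72, 56]
  L1: h(21,33)=(21*31+33)%997=684 h(86,72)=(86*31+72)%997=744 h(56,56)=(56*31+56)%997=795 -> [684, 744, 795]
  L2: h(684,744)=(684*31+744)%997=14 h(795,795)=(795*31+795)%997=515 -> [14, 515]
  L3: h(14,515)=(14*31+515)%997=949 -> [949]
  root = 949 == target 949  ** MATCH **
Candidate B: set leaf[4] = 73 -> leaves = [28, 33, 86, 72, 73]
  L0: [28, 33, 86, 72, 73]
  L1: h(28,33)=(28*31+33)%997=901 h(86,72)=(86*31+72)%997=744 h(73,73)=(73*31+73)%997=342 -> [901, 744, 342]
  L2: h(901,744)=(901*31+744)%997=759 h(342,342)=(342*31+342)%997=974 -> [759, 974]
  L3: h(759,974)=(759*31+974)%997=575 -> [575]
  root = 575 != target 949
Candidate C: set leaf[1] = 32 -> leaves = [28, 32, 86, 72, 56]
  L0: [28, 32, 86, 72, 56]
  L1: h(28,32)=(28*31+32)%997=900 h(86,72)=(86*31+72)%997=744 h(56,56)=(56*31+56)%997=795 -> [900, 744, 795]
  L2: h(900,744)=(900*31+744)%997=728 h(795,795)=(795*31+795)%997=515 -> [728, 515]
  L3: h(728,515)=(728*31+515)%997=152 -> [152]
  root = 152 != target 949
Candidate A produces the target root.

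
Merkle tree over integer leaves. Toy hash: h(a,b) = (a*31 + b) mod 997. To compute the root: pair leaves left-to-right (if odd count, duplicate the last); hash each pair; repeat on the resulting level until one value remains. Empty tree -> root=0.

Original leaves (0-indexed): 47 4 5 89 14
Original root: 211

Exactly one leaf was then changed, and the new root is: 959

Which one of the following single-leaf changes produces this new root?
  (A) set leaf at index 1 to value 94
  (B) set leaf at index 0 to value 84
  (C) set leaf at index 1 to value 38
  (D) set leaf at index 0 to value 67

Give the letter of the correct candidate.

Original leaves: [47, 4, 5, 89, 14]
Target new root: 959
Try each candidate change and compute the resulting root:
Candidate A: set leaf[1] = 94 -> leaves = [47, 94, 5, 89, 14]
  L0: [47, 94, 5, 89, 14]
  L1: h(47,94)=(47*31+94)%997=554 h(5,89)=(5*31+89)%997=244 h(14,14)=(14*31+14)%997=448 -> [554, 244, 448]
  L2: h(554,244)=(554*31+244)%997=469 h(448,448)=(448*31+448)%997=378 -> [469, 378]
  L3: h(469,378)=(469*31+378)%997=959 -> [959]
  root = 959 == target 959  ** MATCH **
Candidate B: set leaf[0] = 84 -> leaves = [84, 4, 5, 89, 14]
  L0: [84, 4, 5, 89, 14]
  L1: h(84,4)=(84*31+4)%997=614 h(5,89)=(5*31+89)%997=244 h(14,14)=(14*31+14)%997=448 -> [614, 244, 448]
  L2: h(614,244)=(614*31+244)%997=335 h(448,448)=(448*31+448)%997=378 -> [335, 378]
  L3: h(335,378)=(335*31+378)%997=793 -> [793]
  root = 793 != target 959
Candidate C: set leaf[1] = 38 -> leaves = [47, 38, 5, 89, 14]
  L0: [47, 38, 5, 89, 14]
  L1: h(47,38)=(47*31+38)%997=498 h(5,89)=(5*31+89)%997=244 h(14,14)=(14*31+14)%997=448 -> [498, 244, 448]
  L2: h(498,244)=(498*31+244)%997=727 h(448,448)=(448*31+448)%997=378 -> [727, 378]
  L3: h(727,378)=(727*31+378)%997=981 -> [981]
  root = 981 != target 959
Candidate D: set leaf[0] = 67 -> leaves = [67, 4, 5, 89, 14]
  L0: [67, 4, 5, 89, 14]
  L1: h(67,4)=(67*31+4)%997=87 h(5,89)=(5*31+89)%997=244 h(14,14)=(14*31+14)%997=448 -> [87, 244, 448]
  L2: h(87,244)=(87*31+244)%997=947 h(448,448)=(448*31+448)%997=378 -> [947, 378]
  L3: h(947,378)=(947*31+378)%997=822 -> [822]
  root = 822 != target 959
Candidate A produces the target root.

Answer: A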